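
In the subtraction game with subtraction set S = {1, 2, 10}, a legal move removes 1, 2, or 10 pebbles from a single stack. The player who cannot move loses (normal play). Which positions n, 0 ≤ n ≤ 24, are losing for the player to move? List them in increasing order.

0, 3, 6, 9, 12, 15, 18, 21, 24

G(0) = 0
G(1) = mex{0} = 1
G(2) = mex{1,0} = 2
G(3) = mex{2,1} = 0
G(4) = mex{0,2} = 1
G(5) = mex{1,0} = 2
G(6) = mex{2,1} = 0
G(7) = mex{0,2} = 1
G(8) = mex{1,0} = 2
G(9) = mex{2,1} = 0
G(10) = mex{0,2,0} = 1
G(11) = mex{1,0,1} = 2
G(12) = mex{2,1,2} = 0
G(13) = mex{0,2,0} = 1
G(14) = mex{1,0,1} = 2
G(15) = mex{2,1,2} = 0
G(16) = mex{0,2,0} = 1
G(17) = mex{1,0,1} = 2
G(18) = mex{2,1,2} = 0
G(19) = mex{0,2,0} = 1
G(20) = mex{1,0,1} = 2
G(21) = mex{2,1,2} = 0
G(22) = mex{0,2,0} = 1
G(23) = mex{1,0,1} = 2
G(24) = mex{2,1,2} = 0
P-positions are exactly the n with G(n) = 0.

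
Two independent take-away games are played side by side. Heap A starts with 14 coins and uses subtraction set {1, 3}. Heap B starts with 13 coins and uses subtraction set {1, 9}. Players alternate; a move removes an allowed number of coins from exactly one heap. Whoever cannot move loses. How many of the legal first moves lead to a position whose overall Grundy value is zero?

Heap A, S = {1, 3}:
n :  0  1  2  3  4  5  6  7  8  9 10 11 12 13 14
G :  0  1  0  1  0  1  0  1  0  1  0  1  0  1  0
G_A(14) = 0.
Heap B, S = {1, 9}:
G(0) = 0
G(1) = mex{0} = 1
G(2) = mex{1} = 0
G(3) = mex{0} = 1
G(4) = mex{1} = 0
G(5) = mex{0} = 1
G(6) = mex{1} = 0
G(7) = mex{0} = 1
G(8) = mex{1} = 0
G(9) = mex{0,0} = 1
G(10) = mex{1,1} = 0
G(11) = mex{0,0} = 1
G(12) = mex{1,1} = 0
G(13) = mex{0,0} = 1
G_B(13) = 1.
Combined Grundy value = 0 ⊕ 1 = 1.
A winning move leaves total XOR = 0, i.e. changes one component's Grundy value g to g ⊕ X where X is the current total.
Heap A: need g' = 0⊕1 = 1. Options: 14−1→G=1, 14−3→G=1. Hits: 2.
Heap B: need g' = 1⊕1 = 0. Options: 13−1→G=0, 13−9→G=0. Hits: 2.

4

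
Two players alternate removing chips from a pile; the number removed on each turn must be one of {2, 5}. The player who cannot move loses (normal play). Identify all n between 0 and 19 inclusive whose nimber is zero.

0, 1, 4, 7, 8, 11, 14, 15, 18

G(0) = 0
G(1) = mex{} = 0
G(2) = mex{0} = 1
G(3) = mex{0} = 1
G(4) = mex{1} = 0
G(5) = mex{1,0} = 2
G(6) = mex{0,0} = 1
G(7) = mex{2,1} = 0
G(8) = mex{1,1} = 0
G(9) = mex{0,0} = 1
G(10) = mex{0,2} = 1
G(11) = mex{1,1} = 0
G(12) = mex{1,0} = 2
G(13) = mex{0,0} = 1
G(14) = mex{2,1} = 0
G(15) = mex{1,1} = 0
G(16) = mex{0,0} = 1
G(17) = mex{0,2} = 1
G(18) = mex{1,1} = 0
G(19) = mex{1,0} = 2
P-positions are exactly the n with G(n) = 0.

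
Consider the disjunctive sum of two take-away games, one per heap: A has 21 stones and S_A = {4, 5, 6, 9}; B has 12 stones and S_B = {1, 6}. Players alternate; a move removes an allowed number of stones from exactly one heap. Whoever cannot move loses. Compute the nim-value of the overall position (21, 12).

3

Heap A, S = {4, 5, 6, 9}:
G(0) = 0
G(1) = mex{} = 0
G(2) = mex{} = 0
G(3) = mex{} = 0
G(4) = mex{0} = 1
G(5) = mex{0,0} = 1
G(6) = mex{0,0,0} = 1
G(7) = mex{0,0,0} = 1
G(8) = mex{1,0,0} = 2
G(9) = mex{1,1,0,0} = 2
G(10) = mex{1,1,1,0} = 2
G(11) = mex{1,1,1,0} = 2
G(12) = mex{2,1,1,0} = 3
G(13) = mex{2,2,1,1} = 0
G(14) = mex{2,2,2,1} = 0
G(15) = mex{2,2,2,1} = 0
G(16) = mex{3,2,2,1} = 0
G(17) = mex{0,3,2,2} = 1
G(18) = mex{0,0,3,2} = 1
G(19) = mex{0,0,0,2} = 1
G(20) = mex{0,0,0,2} = 1
G(21) = mex{1,0,0,3} = 2
G_A(21) = 2.
Heap B, S = {1, 6}:
n :  0  1  2  3  4  5  6  7  8  9 10 11 12
G :  0  1  0  1  0  1  2  0  1  0  1  0  1
G_B(12) = 1.
Combined Grundy value = 2 ⊕ 1 = 3.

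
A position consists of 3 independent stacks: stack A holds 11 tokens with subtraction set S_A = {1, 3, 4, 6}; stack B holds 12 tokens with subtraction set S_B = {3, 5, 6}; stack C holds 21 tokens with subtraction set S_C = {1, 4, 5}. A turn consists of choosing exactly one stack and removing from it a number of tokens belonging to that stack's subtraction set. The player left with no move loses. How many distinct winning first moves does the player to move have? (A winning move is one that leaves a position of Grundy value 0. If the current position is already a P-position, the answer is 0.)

0

Stack A, S = {1, 3, 4, 6}:
G(0) = 0
G(1) = mex{0} = 1
G(2) = mex{1} = 0
G(3) = mex{0,0} = 1
G(4) = mex{1,1,0} = 2
G(5) = mex{2,0,1} = 3
G(6) = mex{3,1,0,0} = 2
G(7) = mex{2,2,1,1} = 0
G(8) = mex{0,3,2,0} = 1
G(9) = mex{1,2,3,1} = 0
G(10) = mex{0,0,2,2} = 1
G(11) = mex{1,1,0,3} = 2
G_A(11) = 2.
Stack B, S = {3, 5, 6}:
n :  0  1  2  3  4  5  6  7  8  9 10 11 12
G :  0  0  0  1  1  1  2  2  2  0  0  0  1
G_B(12) = 1.
Stack C, S = {1, 4, 5}:
n :  0  1  2  3  4  5  6  7  8  9 10 11 12 13 14 15 16 17 18 19 20 21
G :  0  1  0  1  2  3  2  3  0  1  0  1  2  3  2  3  0  1  0  1  2  3
G_C(21) = 3.
Combined Grundy value = 2 ⊕ 1 ⊕ 3 = 0.
A winning move leaves total XOR = 0, i.e. changes one component's Grundy value g to g ⊕ X where X is the current total.
Stack A: target g' = 2⊕0 = 2, but every legal move changes the Grundy value (mex property), so 0 moves.
Stack B: target g' = 1⊕0 = 1, but every legal move changes the Grundy value (mex property), so 0 moves.
Stack C: target g' = 3⊕0 = 3, but every legal move changes the Grundy value (mex property), so 0 moves.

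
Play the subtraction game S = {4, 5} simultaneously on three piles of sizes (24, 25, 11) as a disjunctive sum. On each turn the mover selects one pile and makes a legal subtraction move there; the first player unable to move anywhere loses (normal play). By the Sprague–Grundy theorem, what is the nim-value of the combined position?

0

All piles use S = {4, 5}:
G(0) = 0
G(1) = mex{} = 0
G(2) = mex{} = 0
G(3) = mex{} = 0
G(4) = mex{0} = 1
G(5) = mex{0,0} = 1
G(6) = mex{0,0} = 1
G(7) = mex{0,0} = 1
G(8) = mex{1,0} = 2
G(9) = mex{1,1} = 0
G(10) = mex{1,1} = 0
G(11) = mex{1,1} = 0
G(12) = mex{2,1} = 0
G(13) = mex{0,2} = 1
G(14) = mex{0,0} = 1
G(15) = mex{0,0} = 1
G(16) = mex{0,0} = 1
G(17) = mex{1,0} = 2
G(18) = mex{1,1} = 0
G(19) = mex{1,1} = 0
G(20) = mex{1,1} = 0
G(21) = mex{2,1} = 0
G(22) = mex{0,2} = 1
G(23) = mex{0,0} = 1
G(24) = mex{0,0} = 1
G(25) = mex{0,0} = 1
Pile A: G(24) = 1.
Pile B: G(25) = 1.
Pile C: G(11) = 0.
Combined Grundy value = 1 ⊕ 1 ⊕ 0 = 0.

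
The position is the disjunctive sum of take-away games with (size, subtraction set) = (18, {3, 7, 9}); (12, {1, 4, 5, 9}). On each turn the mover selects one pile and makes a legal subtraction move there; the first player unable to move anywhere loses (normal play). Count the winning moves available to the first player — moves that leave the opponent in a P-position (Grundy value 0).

1

Pile A, S = {3, 7, 9}:
G(0) = 0
G(1) = mex{} = 0
G(2) = mex{} = 0
G(3) = mex{0} = 1
G(4) = mex{0} = 1
G(5) = mex{0} = 1
G(6) = mex{1} = 0
G(7) = mex{1,0} = 2
G(8) = mex{1,0} = 2
G(9) = mex{0,0,0} = 1
G(10) = mex{2,1,0} = 3
G(11) = mex{2,1,0} = 3
G(12) = mex{1,1,1} = 0
G(13) = mex{3,0,1} = 2
G(14) = mex{3,2,1} = 0
G(15) = mex{0,2,0} = 1
G(16) = mex{2,1,2} = 0
G(17) = mex{0,3,2} = 1
G(18) = mex{1,3,1} = 0
G_A(18) = 0.
Pile B, S = {1, 4, 5, 9}:
G(0) = 0
G(1) = mex{0} = 1
G(2) = mex{1} = 0
G(3) = mex{0} = 1
G(4) = mex{1,0} = 2
G(5) = mex{2,1,0} = 3
G(6) = mex{3,0,1} = 2
G(7) = mex{2,1,0} = 3
G(8) = mex{3,2,1} = 0
G(9) = mex{0,3,2,0} = 1
G(10) = mex{1,2,3,1} = 0
G(11) = mex{0,3,2,0} = 1
G(12) = mex{1,0,3,1} = 2
G_B(12) = 2.
Combined Grundy value = 0 ⊕ 2 = 2.
A winning move leaves total XOR = 0, i.e. changes one component's Grundy value g to g ⊕ X where X is the current total.
Pile A: need g' = 0⊕2 = 2. Options: 18−3→G=1, 18−7→G=3, 18−9→G=1. Hits: 0.
Pile B: need g' = 2⊕2 = 0. Options: 12−1→G=1, 12−4→G=0, 12−5→G=3, 12−9→G=1. Hits: 1.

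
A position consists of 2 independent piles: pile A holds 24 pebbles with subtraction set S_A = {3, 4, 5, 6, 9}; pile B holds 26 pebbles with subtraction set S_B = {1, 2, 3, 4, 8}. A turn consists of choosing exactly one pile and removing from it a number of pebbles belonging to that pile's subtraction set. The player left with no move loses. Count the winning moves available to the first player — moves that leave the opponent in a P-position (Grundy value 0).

Pile A, S = {3, 4, 5, 6, 9}:
n :  0  1  2  3  4  5  6  7  8  9 10 11 12 13 14 15 16 17 18 19 20 21 22 23 24
G :  0  0  0  1  1  1  2  2  2  3  3  3  0  0  0  1  1  1  2  2  2  3  3  3  0
G_A(24) = 0.
Pile B, S = {1, 2, 3, 4, 8}:
G(0) = 0
G(1) = mex{0} = 1
G(2) = mex{1,0} = 2
G(3) = mex{2,1,0} = 3
G(4) = mex{3,2,1,0} = 4
G(5) = mex{4,3,2,1} = 0
G(6) = mex{0,4,3,2} = 1
G(7) = mex{1,0,4,3} = 2
G(8) = mex{2,1,0,4,0} = 3
G(9) = mex{3,2,1,0,1} = 4
G(10) = mex{4,3,2,1,2} = 0
G(11) = mex{0,4,3,2,3} = 1
G(12) = mex{1,0,4,3,4} = 2
G(13) = mex{2,1,0,4,0} = 3
G(14) = mex{3,2,1,0,1} = 4
G(15) = mex{4,3,2,1,2} = 0
G(16) = mex{0,4,3,2,3} = 1
G(17) = mex{1,0,4,3,4} = 2
G(18) = mex{2,1,0,4,0} = 3
G(19) = mex{3,2,1,0,1} = 4
G(20) = mex{4,3,2,1,2} = 0
G(21) = mex{0,4,3,2,3} = 1
G(22) = mex{1,0,4,3,4} = 2
G(23) = mex{2,1,0,4,0} = 3
G(24) = mex{3,2,1,0,1} = 4
G(25) = mex{4,3,2,1,2} = 0
G(26) = mex{0,4,3,2,3} = 1
G_B(26) = 1.
Combined Grundy value = 0 ⊕ 1 = 1.
A winning move leaves total XOR = 0, i.e. changes one component's Grundy value g to g ⊕ X where X is the current total.
Pile A: need g' = 0⊕1 = 1. Options: 24−3→G=3, 24−4→G=2, 24−5→G=2, 24−6→G=2, 24−9→G=1. Hits: 1.
Pile B: need g' = 1⊕1 = 0. Options: 26−1→G=0, 26−2→G=4, 26−3→G=3, 26−4→G=2, 26−8→G=3. Hits: 1.

2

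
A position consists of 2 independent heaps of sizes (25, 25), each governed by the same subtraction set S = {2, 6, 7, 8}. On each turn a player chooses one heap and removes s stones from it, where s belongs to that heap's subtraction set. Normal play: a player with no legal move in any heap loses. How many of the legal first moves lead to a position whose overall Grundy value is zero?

All heaps use S = {2, 6, 7, 8}:
n :  0  1  2  3  4  5  6  7  8  9 10 11 12 13 14 15 16 17 18 19 20 21 22 23 24 25
G :  0  0  1  1  0  0  1  1  2  2  3  3  2  2  0  0  1  1  0  0  1  1  2  2  3  3
Heap A: G(25) = 3.
Heap B: G(25) = 3.
Combined Grundy value = 3 ⊕ 3 = 0.
A winning move leaves total XOR = 0, i.e. changes one component's Grundy value g to g ⊕ X where X is the current total.
Heap A: target g' = 3⊕0 = 3, but every legal move changes the Grundy value (mex property), so 0 moves.
Heap B: target g' = 3⊕0 = 3, but every legal move changes the Grundy value (mex property), so 0 moves.

0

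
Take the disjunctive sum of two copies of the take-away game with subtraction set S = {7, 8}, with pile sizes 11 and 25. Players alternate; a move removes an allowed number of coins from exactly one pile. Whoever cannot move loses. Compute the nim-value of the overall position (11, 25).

All piles use S = {7, 8}:
G(0) = 0
G(1) = mex{} = 0
G(2) = mex{} = 0
G(3) = mex{} = 0
G(4) = mex{} = 0
G(5) = mex{} = 0
G(6) = mex{} = 0
G(7) = mex{0} = 1
G(8) = mex{0,0} = 1
G(9) = mex{0,0} = 1
G(10) = mex{0,0} = 1
G(11) = mex{0,0} = 1
G(12) = mex{0,0} = 1
G(13) = mex{0,0} = 1
G(14) = mex{1,0} = 2
G(15) = mex{1,1} = 0
G(16) = mex{1,1} = 0
G(17) = mex{1,1} = 0
G(18) = mex{1,1} = 0
G(19) = mex{1,1} = 0
G(20) = mex{1,1} = 0
G(21) = mex{2,1} = 0
G(22) = mex{0,2} = 1
G(23) = mex{0,0} = 1
G(24) = mex{0,0} = 1
G(25) = mex{0,0} = 1
Pile A: G(11) = 1.
Pile B: G(25) = 1.
Combined Grundy value = 1 ⊕ 1 = 0.

0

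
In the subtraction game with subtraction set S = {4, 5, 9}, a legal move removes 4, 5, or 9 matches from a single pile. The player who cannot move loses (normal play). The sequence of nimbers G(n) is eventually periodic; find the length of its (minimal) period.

13

n :  0  1  2  3  4  5  6  7  8  9 10 11 12 13 14 15 16 17 18 19 20 21 22 23 24 25 26 27
G :  0  0  0  0  1  1  1  1  2  2  2  2  3  0  0  0  0  1  1  1  1  2  2  2  2  3  0  0
G(n+13) = G(n) holds for n = 0,…,8 (a full window of length max(S) = 9), so the sequence is purely periodic with period 13.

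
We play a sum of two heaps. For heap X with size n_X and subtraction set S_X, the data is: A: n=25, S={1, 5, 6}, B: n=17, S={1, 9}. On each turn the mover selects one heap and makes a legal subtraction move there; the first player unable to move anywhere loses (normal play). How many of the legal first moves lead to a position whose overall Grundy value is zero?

Heap A, S = {1, 5, 6}:
n :  0  1  2  3  4  5  6  7  8  9 10 11 12 13 14 15 16 17 18 19 20 21 22 23 24 25
G :  0  1  0  1  0  1  2  3  2  3  2  0  1  0  1  0  1  2  3  2  3  2  0  1  0  1
G_A(25) = 1.
Heap B, S = {1, 9}:
G(0) = 0
G(1) = mex{0} = 1
G(2) = mex{1} = 0
G(3) = mex{0} = 1
G(4) = mex{1} = 0
G(5) = mex{0} = 1
G(6) = mex{1} = 0
G(7) = mex{0} = 1
G(8) = mex{1} = 0
G(9) = mex{0,0} = 1
G(10) = mex{1,1} = 0
G(11) = mex{0,0} = 1
G(12) = mex{1,1} = 0
G(13) = mex{0,0} = 1
G(14) = mex{1,1} = 0
G(15) = mex{0,0} = 1
G(16) = mex{1,1} = 0
G(17) = mex{0,0} = 1
G_B(17) = 1.
Combined Grundy value = 1 ⊕ 1 = 0.
A winning move leaves total XOR = 0, i.e. changes one component's Grundy value g to g ⊕ X where X is the current total.
Heap A: target g' = 1⊕0 = 1, but every legal move changes the Grundy value (mex property), so 0 moves.
Heap B: target g' = 1⊕0 = 1, but every legal move changes the Grundy value (mex property), so 0 moves.

0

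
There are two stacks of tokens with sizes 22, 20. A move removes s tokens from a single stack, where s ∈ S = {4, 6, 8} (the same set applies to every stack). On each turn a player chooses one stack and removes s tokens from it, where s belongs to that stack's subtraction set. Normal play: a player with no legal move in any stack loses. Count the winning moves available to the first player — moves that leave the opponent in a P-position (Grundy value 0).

All stacks use S = {4, 6, 8}:
n :  0  1  2  3  4  5  6  7  8  9 10 11 12 13 14 15 16 17 18 19 20 21 22
G :  0  0  0  0  1  1  1  1  2  2  2  2  0  0  0  0  1  1  1  1  2  2  2
Stack A: G(22) = 2.
Stack B: G(20) = 2.
Combined Grundy value = 2 ⊕ 2 = 0.
A winning move leaves total XOR = 0, i.e. changes one component's Grundy value g to g ⊕ X where X is the current total.
Stack A: target g' = 2⊕0 = 2, but every legal move changes the Grundy value (mex property), so 0 moves.
Stack B: target g' = 2⊕0 = 2, but every legal move changes the Grundy value (mex property), so 0 moves.

0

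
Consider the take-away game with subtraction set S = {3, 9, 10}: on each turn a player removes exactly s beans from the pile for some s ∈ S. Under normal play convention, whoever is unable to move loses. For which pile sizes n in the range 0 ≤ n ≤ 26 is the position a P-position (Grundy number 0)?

0, 1, 2, 6, 7, 8, 13, 14, 19, 20, 21, 25, 26

G(0) = 0
G(1) = mex{} = 0
G(2) = mex{} = 0
G(3) = mex{0} = 1
G(4) = mex{0} = 1
G(5) = mex{0} = 1
G(6) = mex{1} = 0
G(7) = mex{1} = 0
G(8) = mex{1} = 0
G(9) = mex{0,0} = 1
G(10) = mex{0,0,0} = 1
G(11) = mex{0,0,0} = 1
G(12) = mex{1,1,0} = 2
G(13) = mex{1,1,1} = 0
G(14) = mex{1,1,1} = 0
G(15) = mex{2,0,1} = 3
G(16) = mex{0,0,0} = 1
G(17) = mex{0,0,0} = 1
G(18) = mex{3,1,0} = 2
G(19) = mex{1,1,1} = 0
G(20) = mex{1,1,1} = 0
G(21) = mex{2,2,1} = 0
G(22) = mex{0,0,2} = 1
G(23) = mex{0,0,0} = 1
G(24) = mex{0,3,0} = 1
G(25) = mex{1,1,3} = 0
G(26) = mex{1,1,1} = 0
P-positions are exactly the n with G(n) = 0.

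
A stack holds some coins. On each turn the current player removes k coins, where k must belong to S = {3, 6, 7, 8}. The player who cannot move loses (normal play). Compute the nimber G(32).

n :  0  1  2  3  4  5  6  7  8  9 10 11 12 13 14 15 16 17 18 19 20 21 22 23 24 25 26 27 28 29 30 31 32
G :  0  0  0  1  1  1  2  2  2  3  3  0  0  0  1  1  1  2  2  2  3  3  0  0  0  1  1  1  2  2  2  3  3

3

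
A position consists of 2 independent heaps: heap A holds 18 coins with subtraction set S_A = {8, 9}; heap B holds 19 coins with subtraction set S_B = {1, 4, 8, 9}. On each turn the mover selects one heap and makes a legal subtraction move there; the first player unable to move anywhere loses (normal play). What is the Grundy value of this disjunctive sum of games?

0

Heap A, S = {8, 9}:
G(0) = 0
G(1) = mex{} = 0
G(2) = mex{} = 0
G(3) = mex{} = 0
G(4) = mex{} = 0
G(5) = mex{} = 0
G(6) = mex{} = 0
G(7) = mex{} = 0
G(8) = mex{0} = 1
G(9) = mex{0,0} = 1
G(10) = mex{0,0} = 1
G(11) = mex{0,0} = 1
G(12) = mex{0,0} = 1
G(13) = mex{0,0} = 1
G(14) = mex{0,0} = 1
G(15) = mex{0,0} = 1
G(16) = mex{1,0} = 2
G(17) = mex{1,1} = 0
G(18) = mex{1,1} = 0
G_A(18) = 0.
Heap B, S = {1, 4, 8, 9}:
G(0) = 0
G(1) = mex{0} = 1
G(2) = mex{1} = 0
G(3) = mex{0} = 1
G(4) = mex{1,0} = 2
G(5) = mex{2,1} = 0
G(6) = mex{0,0} = 1
G(7) = mex{1,1} = 0
G(8) = mex{0,2,0} = 1
G(9) = mex{1,0,1,0} = 2
G(10) = mex{2,1,0,1} = 3
G(11) = mex{3,0,1,0} = 2
G(12) = mex{2,1,2,1} = 0
G(13) = mex{0,2,0,2} = 1
G(14) = mex{1,3,1,0} = 2
G(15) = mex{2,2,0,1} = 3
G(16) = mex{3,0,1,0} = 2
G(17) = mex{2,1,2,1} = 0
G(18) = mex{0,2,3,2} = 1
G(19) = mex{1,3,2,3} = 0
G_B(19) = 0.
Combined Grundy value = 0 ⊕ 0 = 0.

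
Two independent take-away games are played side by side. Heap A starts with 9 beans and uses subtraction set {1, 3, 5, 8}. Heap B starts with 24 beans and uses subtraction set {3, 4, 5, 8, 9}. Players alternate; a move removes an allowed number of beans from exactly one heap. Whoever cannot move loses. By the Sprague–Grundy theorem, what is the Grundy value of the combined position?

3

Heap A, S = {1, 3, 5, 8}:
G(0) = 0
G(1) = mex{0} = 1
G(2) = mex{1} = 0
G(3) = mex{0,0} = 1
G(4) = mex{1,1} = 0
G(5) = mex{0,0,0} = 1
G(6) = mex{1,1,1} = 0
G(7) = mex{0,0,0} = 1
G(8) = mex{1,1,1,0} = 2
G(9) = mex{2,0,0,1} = 3
G_A(9) = 3.
Heap B, S = {3, 4, 5, 8, 9}:
G(0) = 0
G(1) = mex{} = 0
G(2) = mex{} = 0
G(3) = mex{0} = 1
G(4) = mex{0,0} = 1
G(5) = mex{0,0,0} = 1
G(6) = mex{1,0,0} = 2
G(7) = mex{1,1,0} = 2
G(8) = mex{1,1,1,0} = 2
G(9) = mex{2,1,1,0,0} = 3
G(10) = mex{2,2,1,0,0} = 3
G(11) = mex{2,2,2,1,0} = 3
G(12) = mex{3,2,2,1,1} = 0
G(13) = mex{3,3,2,1,1} = 0
G(14) = mex{3,3,3,2,1} = 0
G(15) = mex{0,3,3,2,2} = 1
G(16) = mex{0,0,3,2,2} = 1
G(17) = mex{0,0,0,3,2} = 1
G(18) = mex{1,0,0,3,3} = 2
G(19) = mex{1,1,0,3,3} = 2
G(20) = mex{1,1,1,0,3} = 2
G(21) = mex{2,1,1,0,0} = 3
G(22) = mex{2,2,1,0,0} = 3
G(23) = mex{2,2,2,1,0} = 3
G(24) = mex{3,2,2,1,1} = 0
G_B(24) = 0.
Combined Grundy value = 3 ⊕ 0 = 3.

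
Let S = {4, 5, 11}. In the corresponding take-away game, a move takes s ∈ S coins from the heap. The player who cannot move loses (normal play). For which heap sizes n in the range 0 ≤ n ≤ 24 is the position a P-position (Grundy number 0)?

0, 1, 2, 3, 9, 10, 16, 17, 18, 19

G(0) = 0
G(1) = mex{} = 0
G(2) = mex{} = 0
G(3) = mex{} = 0
G(4) = mex{0} = 1
G(5) = mex{0,0} = 1
G(6) = mex{0,0} = 1
G(7) = mex{0,0} = 1
G(8) = mex{1,0} = 2
G(9) = mex{1,1} = 0
G(10) = mex{1,1} = 0
G(11) = mex{1,1,0} = 2
G(12) = mex{2,1,0} = 3
G(13) = mex{0,2,0} = 1
G(14) = mex{0,0,0} = 1
G(15) = mex{2,0,1} = 3
G(16) = mex{3,2,1} = 0
G(17) = mex{1,3,1} = 0
G(18) = mex{1,1,1} = 0
G(19) = mex{3,1,2} = 0
G(20) = mex{0,3,0} = 1
G(21) = mex{0,0,0} = 1
G(22) = mex{0,0,2} = 1
G(23) = mex{0,0,3} = 1
G(24) = mex{1,0,1} = 2
P-positions are exactly the n with G(n) = 0.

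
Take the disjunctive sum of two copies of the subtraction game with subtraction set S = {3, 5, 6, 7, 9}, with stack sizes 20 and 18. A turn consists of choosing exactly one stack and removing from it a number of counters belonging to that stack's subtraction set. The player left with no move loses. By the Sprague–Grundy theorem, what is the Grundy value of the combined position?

All stacks use S = {3, 5, 6, 7, 9}:
n :  0  1  2  3  4  5  6  7  8  9 10 11 12 13 14 15 16 17 18 19 20
G :  0  0  0  1  1  1  2  2  2  3  3  3  0  0  0  1  1  1  2  2  2
Stack A: G(20) = 2.
Stack B: G(18) = 2.
Combined Grundy value = 2 ⊕ 2 = 0.

0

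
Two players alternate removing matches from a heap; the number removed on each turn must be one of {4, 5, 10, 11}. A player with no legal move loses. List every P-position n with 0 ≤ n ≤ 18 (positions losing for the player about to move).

0, 1, 2, 3, 9, 15, 16, 17, 18

n :  0  1  2  3  4  5  6  7  8  9 10 11 12 13 14 15 16 17 18
G :  0  0  0  0  1  1  1  1  2  0  2  2  3  1  3  0  0  0  0
P-positions are exactly the n with G(n) = 0.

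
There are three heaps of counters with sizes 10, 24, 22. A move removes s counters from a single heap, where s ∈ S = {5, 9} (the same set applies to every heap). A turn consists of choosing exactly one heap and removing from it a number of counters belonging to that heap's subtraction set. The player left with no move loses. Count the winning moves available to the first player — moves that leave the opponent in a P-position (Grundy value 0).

1

All heaps use S = {5, 9}:
G(0) = 0
G(1) = mex{} = 0
G(2) = mex{} = 0
G(3) = mex{} = 0
G(4) = mex{} = 0
G(5) = mex{0} = 1
G(6) = mex{0} = 1
G(7) = mex{0} = 1
G(8) = mex{0} = 1
G(9) = mex{0,0} = 1
G(10) = mex{1,0} = 2
G(11) = mex{1,0} = 2
G(12) = mex{1,0} = 2
G(13) = mex{1,0} = 2
G(14) = mex{1,1} = 0
G(15) = mex{2,1} = 0
G(16) = mex{2,1} = 0
G(17) = mex{2,1} = 0
G(18) = mex{2,1} = 0
G(19) = mex{0,2} = 1
G(20) = mex{0,2} = 1
G(21) = mex{0,2} = 1
G(22) = mex{0,2} = 1
G(23) = mex{0,0} = 1
G(24) = mex{1,0} = 2
Heap A: G(10) = 2.
Heap B: G(24) = 2.
Heap C: G(22) = 1.
Combined Grundy value = 2 ⊕ 2 ⊕ 1 = 1.
A winning move leaves total XOR = 0, i.e. changes one component's Grundy value g to g ⊕ X where X is the current total.
Heap A: need g' = 2⊕1 = 3. Options: 10−5→G=1, 10−9→G=0. Hits: 0.
Heap B: need g' = 2⊕1 = 3. Options: 24−5→G=1, 24−9→G=0. Hits: 0.
Heap C: need g' = 1⊕1 = 0. Options: 22−5→G=0, 22−9→G=2. Hits: 1.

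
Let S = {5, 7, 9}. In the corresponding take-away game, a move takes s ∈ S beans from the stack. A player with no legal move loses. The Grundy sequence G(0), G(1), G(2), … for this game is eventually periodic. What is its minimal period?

14

n :  0  1  2  3  4  5  6  7  8  9 10 11 12 13 14 15 16 17 18 19 20 21 22 23 24 25 26 27 28 29
G :  0  0  0  0  0  1  1  1  1  1  2  2  2  2  0  0  0  0  0  1  1  1  1  1  2  2  2  2  0  0
G(n+14) = G(n) holds for n = 0,…,8 (a full window of length max(S) = 9), so the sequence is purely periodic with period 14.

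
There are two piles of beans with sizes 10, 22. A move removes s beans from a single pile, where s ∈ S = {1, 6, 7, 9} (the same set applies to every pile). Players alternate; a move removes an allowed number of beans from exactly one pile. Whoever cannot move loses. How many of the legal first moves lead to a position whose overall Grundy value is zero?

All piles use S = {1, 6, 7, 9}:
n :  0  1  2  3  4  5  6  7  8  9 10 11 12 13 14 15 16 17 18 19 20 21 22
G :  0  1  0  1  0  1  2  3  2  3  2  3  0  1  0  1  0  1  2  3  2  3  2
Pile A: G(10) = 2.
Pile B: G(22) = 2.
Combined Grundy value = 2 ⊕ 2 = 0.
A winning move leaves total XOR = 0, i.e. changes one component's Grundy value g to g ⊕ X where X is the current total.
Pile A: target g' = 2⊕0 = 2, but every legal move changes the Grundy value (mex property), so 0 moves.
Pile B: target g' = 2⊕0 = 2, but every legal move changes the Grundy value (mex property), so 0 moves.

0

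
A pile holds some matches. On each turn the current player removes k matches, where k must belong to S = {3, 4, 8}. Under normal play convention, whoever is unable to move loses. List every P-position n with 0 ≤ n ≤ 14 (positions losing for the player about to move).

0, 1, 2, 7, 12, 13, 14

n :  0  1  2  3  4  5  6  7  8  9 10 11 12 13 14
G :  0  0  0  1  1  1  2  0  2  3  1  3  0  0  0
P-positions are exactly the n with G(n) = 0.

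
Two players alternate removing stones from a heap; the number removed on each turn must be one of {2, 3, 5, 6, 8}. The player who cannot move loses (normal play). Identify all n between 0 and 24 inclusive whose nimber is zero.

n :  0  1  2  3  4  5  6  7  8  9 10 11 12 13 14 15 16 17 18 19 20 21 22 23 24
G :  0  0  1  1  2  2  3  3  4  4  0  0  1  1  2  2  3  3  4  4  0  0  1  1  2
P-positions are exactly the n with G(n) = 0.

0, 1, 10, 11, 20, 21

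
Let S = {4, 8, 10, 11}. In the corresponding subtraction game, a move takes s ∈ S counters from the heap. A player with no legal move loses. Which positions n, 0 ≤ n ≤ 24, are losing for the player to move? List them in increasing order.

0, 1, 2, 3, 15, 16, 17, 18

n :  0  1  2  3  4  5  6  7  8  9 10 11 12 13 14 15 16 17 18 19 20 21 22 23 24
G :  0  0  0  0  1  1  1  1  2  2  2  2  3  3  3  0  0  0  0  1  1  1  1  2  2
P-positions are exactly the n with G(n) = 0.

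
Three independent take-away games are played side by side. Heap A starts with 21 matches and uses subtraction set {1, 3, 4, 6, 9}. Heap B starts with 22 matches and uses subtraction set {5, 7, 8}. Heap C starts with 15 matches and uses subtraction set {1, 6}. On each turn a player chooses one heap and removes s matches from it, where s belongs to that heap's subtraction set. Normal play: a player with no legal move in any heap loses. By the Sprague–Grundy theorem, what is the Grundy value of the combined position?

4

Heap A, S = {1, 3, 4, 6, 9}:
n :  0  1  2  3  4  5  6  7  8  9 10 11 12 13 14 15 16 17 18 19 20 21
G :  0  1  0  1  2  3  2  0  1  4  3  2  0  1  0  1  2  3  2  0  1  4
G_A(21) = 4.
Heap B, S = {5, 7, 8}:
G(0) = 0
G(1) = mex{} = 0
G(2) = mex{} = 0
G(3) = mex{} = 0
G(4) = mex{} = 0
G(5) = mex{0} = 1
G(6) = mex{0} = 1
G(7) = mex{0,0} = 1
G(8) = mex{0,0,0} = 1
G(9) = mex{0,0,0} = 1
G(10) = mex{1,0,0} = 2
G(11) = mex{1,0,0} = 2
G(12) = mex{1,1,0} = 2
G(13) = mex{1,1,1} = 0
G(14) = mex{1,1,1} = 0
G(15) = mex{2,1,1} = 0
G(16) = mex{2,1,1} = 0
G(17) = mex{2,2,1} = 0
G(18) = mex{0,2,2} = 1
G(19) = mex{0,2,2} = 1
G(20) = mex{0,0,2} = 1
G(21) = mex{0,0,0} = 1
G(22) = mex{0,0,0} = 1
G_B(22) = 1.
Heap C, S = {1, 6}:
n :  0  1  2  3  4  5  6  7  8  9 10 11 12 13 14 15
G :  0  1  0  1  0  1  2  0  1  0  1  0  1  2  0  1
G_C(15) = 1.
Combined Grundy value = 4 ⊕ 1 ⊕ 1 = 4.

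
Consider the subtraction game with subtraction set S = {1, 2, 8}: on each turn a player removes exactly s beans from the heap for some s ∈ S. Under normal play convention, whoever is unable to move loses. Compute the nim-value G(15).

0

n :  0  1  2  3  4  5  6  7  8  9 10 11 12 13 14 15
G :  0  1  2  0  1  2  0  1  2  0  1  2  0  1  2  0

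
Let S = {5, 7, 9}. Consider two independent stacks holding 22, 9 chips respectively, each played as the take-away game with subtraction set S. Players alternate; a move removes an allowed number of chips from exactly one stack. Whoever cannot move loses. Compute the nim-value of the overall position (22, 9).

0

All stacks use S = {5, 7, 9}:
G(0) = 0
G(1) = mex{} = 0
G(2) = mex{} = 0
G(3) = mex{} = 0
G(4) = mex{} = 0
G(5) = mex{0} = 1
G(6) = mex{0} = 1
G(7) = mex{0,0} = 1
G(8) = mex{0,0} = 1
G(9) = mex{0,0,0} = 1
G(10) = mex{1,0,0} = 2
G(11) = mex{1,0,0} = 2
G(12) = mex{1,1,0} = 2
G(13) = mex{1,1,0} = 2
G(14) = mex{1,1,1} = 0
G(15) = mex{2,1,1} = 0
G(16) = mex{2,1,1} = 0
G(17) = mex{2,2,1} = 0
G(18) = mex{2,2,1} = 0
G(19) = mex{0,2,2} = 1
G(20) = mex{0,2,2} = 1
G(21) = mex{0,0,2} = 1
G(22) = mex{0,0,2} = 1
Stack A: G(22) = 1.
Stack B: G(9) = 1.
Combined Grundy value = 1 ⊕ 1 = 0.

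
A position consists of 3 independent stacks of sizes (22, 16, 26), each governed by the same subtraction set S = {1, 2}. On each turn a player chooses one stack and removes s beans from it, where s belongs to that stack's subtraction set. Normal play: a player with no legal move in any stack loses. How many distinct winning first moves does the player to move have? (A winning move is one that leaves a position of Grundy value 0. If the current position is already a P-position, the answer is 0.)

1

All stacks use S = {1, 2}:
G(0) = 0
G(1) = mex{0} = 1
G(2) = mex{1,0} = 2
G(3) = mex{2,1} = 0
G(4) = mex{0,2} = 1
G(5) = mex{1,0} = 2
G(6) = mex{2,1} = 0
G(7) = mex{0,2} = 1
G(8) = mex{1,0} = 2
G(9) = mex{2,1} = 0
G(10) = mex{0,2} = 1
G(11) = mex{1,0} = 2
G(12) = mex{2,1} = 0
G(13) = mex{0,2} = 1
G(14) = mex{1,0} = 2
G(15) = mex{2,1} = 0
G(16) = mex{0,2} = 1
G(17) = mex{1,0} = 2
G(18) = mex{2,1} = 0
G(19) = mex{0,2} = 1
G(20) = mex{1,0} = 2
G(21) = mex{2,1} = 0
G(22) = mex{0,2} = 1
G(23) = mex{1,0} = 2
G(24) = mex{2,1} = 0
G(25) = mex{0,2} = 1
G(26) = mex{1,0} = 2
Stack A: G(22) = 1.
Stack B: G(16) = 1.
Stack C: G(26) = 2.
Combined Grundy value = 1 ⊕ 1 ⊕ 2 = 2.
A winning move leaves total XOR = 0, i.e. changes one component's Grundy value g to g ⊕ X where X is the current total.
Stack A: need g' = 1⊕2 = 3. Options: 22−1→G=0, 22−2→G=2. Hits: 0.
Stack B: need g' = 1⊕2 = 3. Options: 16−1→G=0, 16−2→G=2. Hits: 0.
Stack C: need g' = 2⊕2 = 0. Options: 26−1→G=1, 26−2→G=0. Hits: 1.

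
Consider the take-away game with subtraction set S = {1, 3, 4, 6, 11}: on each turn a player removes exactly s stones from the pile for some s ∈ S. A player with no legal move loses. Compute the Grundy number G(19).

G(0) = 0
G(1) = mex{0} = 1
G(2) = mex{1} = 0
G(3) = mex{0,0} = 1
G(4) = mex{1,1,0} = 2
G(5) = mex{2,0,1} = 3
G(6) = mex{3,1,0,0} = 2
G(7) = mex{2,2,1,1} = 0
G(8) = mex{0,3,2,0} = 1
G(9) = mex{1,2,3,1} = 0
G(10) = mex{0,0,2,2} = 1
G(11) = mex{1,1,0,3,0} = 2
G(12) = mex{2,0,1,2,1} = 3
G(13) = mex{3,1,0,0,0} = 2
G(14) = mex{2,2,1,1,1} = 0
G(15) = mex{0,3,2,0,2} = 1
G(16) = mex{1,2,3,1,3} = 0
G(17) = mex{0,0,2,2,2} = 1
G(18) = mex{1,1,0,3,0} = 2
G(19) = mex{2,0,1,2,1} = 3

3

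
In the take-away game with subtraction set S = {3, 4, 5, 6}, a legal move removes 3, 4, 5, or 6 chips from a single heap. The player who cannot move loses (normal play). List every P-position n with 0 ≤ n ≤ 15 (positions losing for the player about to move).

0, 1, 2, 9, 10, 11

G(0) = 0
G(1) = mex{} = 0
G(2) = mex{} = 0
G(3) = mex{0} = 1
G(4) = mex{0,0} = 1
G(5) = mex{0,0,0} = 1
G(6) = mex{1,0,0,0} = 2
G(7) = mex{1,1,0,0} = 2
G(8) = mex{1,1,1,0} = 2
G(9) = mex{2,1,1,1} = 0
G(10) = mex{2,2,1,1} = 0
G(11) = mex{2,2,2,1} = 0
G(12) = mex{0,2,2,2} = 1
G(13) = mex{0,0,2,2} = 1
G(14) = mex{0,0,0,2} = 1
G(15) = mex{1,0,0,0} = 2
P-positions are exactly the n with G(n) = 0.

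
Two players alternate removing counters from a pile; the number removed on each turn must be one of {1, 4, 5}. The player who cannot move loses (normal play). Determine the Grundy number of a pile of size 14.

2

n :  0  1  2  3  4  5  6  7  8  9 10 11 12 13 14
G :  0  1  0  1  2  3  2  3  0  1  0  1  2  3  2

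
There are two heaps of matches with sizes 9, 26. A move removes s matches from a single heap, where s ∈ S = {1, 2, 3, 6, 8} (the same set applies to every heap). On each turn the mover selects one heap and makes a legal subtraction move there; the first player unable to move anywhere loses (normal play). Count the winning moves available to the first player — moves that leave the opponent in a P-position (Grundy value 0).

2

All heaps use S = {1, 2, 3, 6, 8}:
G(0) = 0
G(1) = mex{0} = 1
G(2) = mex{1,0} = 2
G(3) = mex{2,1,0} = 3
G(4) = mex{3,2,1} = 0
G(5) = mex{0,3,2} = 1
G(6) = mex{1,0,3,0} = 2
G(7) = mex{2,1,0,1} = 3
G(8) = mex{3,2,1,2,0} = 4
G(9) = mex{4,3,2,3,1} = 0
G(10) = mex{0,4,3,0,2} = 1
G(11) = mex{1,0,4,1,3} = 2
G(12) = mex{2,1,0,2,0} = 3
G(13) = mex{3,2,1,3,1} = 0
G(14) = mex{0,3,2,4,2} = 1
G(15) = mex{1,0,3,0,3} = 2
G(16) = mex{2,1,0,1,4} = 3
G(17) = mex{3,2,1,2,0} = 4
G(18) = mex{4,3,2,3,1} = 0
G(19) = mex{0,4,3,0,2} = 1
G(20) = mex{1,0,4,1,3} = 2
G(21) = mex{2,1,0,2,0} = 3
G(22) = mex{3,2,1,3,1} = 0
G(23) = mex{0,3,2,4,2} = 1
G(24) = mex{1,0,3,0,3} = 2
G(25) = mex{2,1,0,1,4} = 3
G(26) = mex{3,2,1,2,0} = 4
Heap A: G(9) = 0.
Heap B: G(26) = 4.
Combined Grundy value = 0 ⊕ 4 = 4.
A winning move leaves total XOR = 0, i.e. changes one component's Grundy value g to g ⊕ X where X is the current total.
Heap A: need g' = 0⊕4 = 4. Options: 9−1→G=4, 9−2→G=3, 9−3→G=2, 9−6→G=3, 9−8→G=1. Hits: 1.
Heap B: need g' = 4⊕4 = 0. Options: 26−1→G=3, 26−2→G=2, 26−3→G=1, 26−6→G=2, 26−8→G=0. Hits: 1.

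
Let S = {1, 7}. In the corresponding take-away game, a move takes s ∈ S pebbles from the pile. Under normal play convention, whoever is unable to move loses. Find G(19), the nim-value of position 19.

n :  0  1  2  3  4  5  6  7  8  9 10 11 12 13 14 15 16 17 18 19
G :  0  1  0  1  0  1  0  1  0  1  0  1  0  1  0  1  0  1  0  1

1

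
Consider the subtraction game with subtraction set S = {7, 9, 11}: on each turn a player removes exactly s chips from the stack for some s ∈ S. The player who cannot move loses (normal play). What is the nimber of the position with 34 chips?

n :  0  1  2  3  4  5  6  7  8  9 10 11 12 13 14 15 16 17 18 19 20 21 22 23 24 25 26 27 28 29 30 31 32 33 34
G :  0  0  0  0  0  0  0  1  1  1  1  1  1  1  2  2  2  2  0  0  0  0  0  0  0  1  1  1  1  1  1  1  2  2  2

2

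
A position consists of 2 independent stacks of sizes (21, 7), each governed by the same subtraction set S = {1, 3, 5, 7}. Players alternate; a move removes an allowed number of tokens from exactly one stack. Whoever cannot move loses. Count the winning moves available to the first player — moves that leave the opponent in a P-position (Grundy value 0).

All stacks use S = {1, 3, 5, 7}:
n :  0  1  2  3  4  5  6  7  8  9 10 11 12 13 14 15 16 17 18 19 20 21
G :  0  1  0  1  0  1  0  1  0  1  0  1  0  1  0  1  0  1  0  1  0  1
Stack A: G(21) = 1.
Stack B: G(7) = 1.
Combined Grundy value = 1 ⊕ 1 = 0.
A winning move leaves total XOR = 0, i.e. changes one component's Grundy value g to g ⊕ X where X is the current total.
Stack A: target g' = 1⊕0 = 1, but every legal move changes the Grundy value (mex property), so 0 moves.
Stack B: target g' = 1⊕0 = 1, but every legal move changes the Grundy value (mex property), so 0 moves.

0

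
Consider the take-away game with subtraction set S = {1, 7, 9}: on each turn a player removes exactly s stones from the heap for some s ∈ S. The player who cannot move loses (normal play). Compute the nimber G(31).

1

n :  0  1  2  3  4  5  6  7  8  9 10 11 12 13 14 15 16 17 18 19 20 21 22 23 24 25 26 27 28 29 30 31
G :  0  1  0  1  0  1  0  1  0  1  0  1  0  1  0  1  0  1  0  1  0  1  0  1  0  1  0  1  0  1  0  1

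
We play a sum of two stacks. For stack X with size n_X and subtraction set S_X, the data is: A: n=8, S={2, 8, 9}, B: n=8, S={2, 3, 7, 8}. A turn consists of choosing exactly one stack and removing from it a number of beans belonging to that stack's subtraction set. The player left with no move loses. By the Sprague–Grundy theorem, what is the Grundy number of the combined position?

Stack A, S = {2, 8, 9}:
G(0) = 0
G(1) = mex{} = 0
G(2) = mex{0} = 1
G(3) = mex{0} = 1
G(4) = mex{1} = 0
G(5) = mex{1} = 0
G(6) = mex{0} = 1
G(7) = mex{0} = 1
G(8) = mex{1,0} = 2
G_A(8) = 2.
Stack B, S = {2, 3, 7, 8}:
n : 0 1 2 3 4 5 6 7 8
G : 0 0 1 1 2 0 0 1 1
G_B(8) = 1.
Combined Grundy value = 2 ⊕ 1 = 3.

3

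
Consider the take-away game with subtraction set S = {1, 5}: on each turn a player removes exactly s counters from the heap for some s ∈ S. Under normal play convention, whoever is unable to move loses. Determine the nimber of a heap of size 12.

0

n :  0  1  2  3  4  5  6  7  8  9 10 11 12
G :  0  1  0  1  0  1  0  1  0  1  0  1  0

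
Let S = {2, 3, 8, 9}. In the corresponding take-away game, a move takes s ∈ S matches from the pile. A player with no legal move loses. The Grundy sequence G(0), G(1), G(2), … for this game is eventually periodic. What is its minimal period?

11

G(0) = 0
G(1) = mex{} = 0
G(2) = mex{0} = 1
G(3) = mex{0,0} = 1
G(4) = mex{1,0} = 2
G(5) = mex{1,1} = 0
G(6) = mex{2,1} = 0
G(7) = mex{0,2} = 1
G(8) = mex{0,0,0} = 1
G(9) = mex{1,0,0,0} = 2
G(10) = mex{1,1,1,0} = 2
G(11) = mex{2,1,1,1} = 0
G(12) = mex{2,2,2,1} = 0
G(13) = mex{0,2,0,2} = 1
G(14) = mex{0,0,0,0} = 1
G(15) = mex{1,0,1,0} = 2
G(16) = mex{1,1,1,1} = 0
G(17) = mex{2,1,2,1} = 0
G(18) = mex{0,2,2,2} = 1
G(19) = mex{0,0,0,2} = 1
G(20) = mex{1,0,0,0} = 2
G(21) = mex{1,1,1,0} = 2
G(22) = mex{2,1,1,1} = 0
G(23) = mex{2,2,2,1} = 0
G(n+11) = G(n) holds for n = 0,…,8 (a full window of length max(S) = 9), so the sequence is purely periodic with period 11.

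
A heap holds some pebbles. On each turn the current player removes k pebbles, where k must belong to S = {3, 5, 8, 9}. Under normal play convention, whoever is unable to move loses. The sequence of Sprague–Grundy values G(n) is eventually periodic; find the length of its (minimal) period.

12

G(0) = 0
G(1) = mex{} = 0
G(2) = mex{} = 0
G(3) = mex{0} = 1
G(4) = mex{0} = 1
G(5) = mex{0,0} = 1
G(6) = mex{1,0} = 2
G(7) = mex{1,0} = 2
G(8) = mex{1,1,0} = 2
G(9) = mex{2,1,0,0} = 3
G(10) = mex{2,1,0,0} = 3
G(11) = mex{2,2,1,0} = 3
G(12) = mex{3,2,1,1} = 0
G(13) = mex{3,2,1,1} = 0
G(14) = mex{3,3,2,1} = 0
G(15) = mex{0,3,2,2} = 1
G(16) = mex{0,3,2,2} = 1
G(17) = mex{0,0,3,2} = 1
G(18) = mex{1,0,3,3} = 2
G(19) = mex{1,0,3,3} = 2
G(20) = mex{1,1,0,3} = 2
G(21) = mex{2,1,0,0} = 3
G(22) = mex{2,1,0,0} = 3
G(23) = mex{2,2,1,0} = 3
G(24) = mex{3,2,1,1} = 0
G(25) = mex{3,2,1,1} = 0
G(n+12) = G(n) holds for n = 0,…,8 (a full window of length max(S) = 9), so the sequence is purely periodic with period 12.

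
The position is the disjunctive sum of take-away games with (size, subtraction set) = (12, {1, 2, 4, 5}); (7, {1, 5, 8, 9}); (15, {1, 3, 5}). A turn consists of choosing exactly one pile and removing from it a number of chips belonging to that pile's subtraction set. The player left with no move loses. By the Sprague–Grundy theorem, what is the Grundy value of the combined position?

Pile A, S = {1, 2, 4, 5}:
n :  0  1  2  3  4  5  6  7  8  9 10 11 12
G :  0  1  2  0  1  2  0  1  2  0  1  2  0
G_A(12) = 0.
Pile B, S = {1, 5, 8, 9}:
n : 0 1 2 3 4 5 6 7
G : 0 1 0 1 0 1 0 1
G_B(7) = 1.
Pile C, S = {1, 3, 5}:
n :  0  1  2  3  4  5  6  7  8  9 10 11 12 13 14 15
G :  0  1  0  1  0  1  0  1  0  1  0  1  0  1  0  1
G_C(15) = 1.
Combined Grundy value = 0 ⊕ 1 ⊕ 1 = 0.

0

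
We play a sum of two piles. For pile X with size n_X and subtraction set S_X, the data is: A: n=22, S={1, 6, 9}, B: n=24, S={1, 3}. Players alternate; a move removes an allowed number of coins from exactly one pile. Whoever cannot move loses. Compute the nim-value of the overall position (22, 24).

0

Pile A, S = {1, 6, 9}:
n :  0  1  2  3  4  5  6  7  8  9 10 11 12 13 14 15 16 17 18 19 20 21 22
G :  0  1  0  1  0  1  2  0  1  2  3  2  0  1  0  1  2  0  1  0  1  2  0
G_A(22) = 0.
Pile B, S = {1, 3}:
n :  0  1  2  3  4  5  6  7  8  9 10 11 12 13 14 15 16 17 18 19 20 21 22 23 24
G :  0  1  0  1  0  1  0  1  0  1  0  1  0  1  0  1  0  1  0  1  0  1  0  1  0
G_B(24) = 0.
Combined Grundy value = 0 ⊕ 0 = 0.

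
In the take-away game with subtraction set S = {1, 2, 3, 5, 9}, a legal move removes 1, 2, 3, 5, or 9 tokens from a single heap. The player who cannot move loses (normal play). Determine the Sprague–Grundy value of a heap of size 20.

G(0) = 0
G(1) = mex{0} = 1
G(2) = mex{1,0} = 2
G(3) = mex{2,1,0} = 3
G(4) = mex{3,2,1} = 0
G(5) = mex{0,3,2,0} = 1
G(6) = mex{1,0,3,1} = 2
G(7) = mex{2,1,0,2} = 3
G(8) = mex{3,2,1,3} = 0
G(9) = mex{0,3,2,0,0} = 1
G(10) = mex{1,0,3,1,1} = 2
G(11) = mex{2,1,0,2,2} = 3
G(12) = mex{3,2,1,3,3} = 0
G(13) = mex{0,3,2,0,0} = 1
G(14) = mex{1,0,3,1,1} = 2
G(15) = mex{2,1,0,2,2} = 3
G(16) = mex{3,2,1,3,3} = 0
G(17) = mex{0,3,2,0,0} = 1
G(18) = mex{1,0,3,1,1} = 2
G(19) = mex{2,1,0,2,2} = 3
G(20) = mex{3,2,1,3,3} = 0

0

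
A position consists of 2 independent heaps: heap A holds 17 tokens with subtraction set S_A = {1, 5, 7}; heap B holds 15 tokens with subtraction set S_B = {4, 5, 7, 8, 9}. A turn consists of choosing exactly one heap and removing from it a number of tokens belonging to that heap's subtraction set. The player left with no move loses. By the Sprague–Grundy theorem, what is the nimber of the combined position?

1

Heap A, S = {1, 5, 7}:
G(0) = 0
G(1) = mex{0} = 1
G(2) = mex{1} = 0
G(3) = mex{0} = 1
G(4) = mex{1} = 0
G(5) = mex{0,0} = 1
G(6) = mex{1,1} = 0
G(7) = mex{0,0,0} = 1
G(8) = mex{1,1,1} = 0
G(9) = mex{0,0,0} = 1
G(10) = mex{1,1,1} = 0
G(11) = mex{0,0,0} = 1
G(12) = mex{1,1,1} = 0
G(13) = mex{0,0,0} = 1
G(14) = mex{1,1,1} = 0
G(15) = mex{0,0,0} = 1
G(16) = mex{1,1,1} = 0
G(17) = mex{0,0,0} = 1
G_A(17) = 1.
Heap B, S = {4, 5, 7, 8, 9}:
n :  0  1  2  3  4  5  6  7  8  9 10 11 12 13 14 15
G :  0  0  0  0  1  1  1  1  2  2  2  2  3  0  0  0
G_B(15) = 0.
Combined Grundy value = 1 ⊕ 0 = 1.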